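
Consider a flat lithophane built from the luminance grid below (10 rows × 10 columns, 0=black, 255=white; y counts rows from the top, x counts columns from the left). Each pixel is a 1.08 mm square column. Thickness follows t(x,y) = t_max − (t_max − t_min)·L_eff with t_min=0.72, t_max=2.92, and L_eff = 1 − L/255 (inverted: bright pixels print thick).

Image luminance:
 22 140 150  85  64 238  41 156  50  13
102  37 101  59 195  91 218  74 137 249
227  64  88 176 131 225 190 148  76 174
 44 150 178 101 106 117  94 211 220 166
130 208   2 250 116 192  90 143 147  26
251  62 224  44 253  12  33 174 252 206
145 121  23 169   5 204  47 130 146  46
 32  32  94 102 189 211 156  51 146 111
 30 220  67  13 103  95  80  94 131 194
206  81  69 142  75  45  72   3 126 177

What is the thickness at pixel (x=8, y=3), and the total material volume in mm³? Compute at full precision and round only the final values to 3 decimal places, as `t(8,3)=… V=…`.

span = t_max - t_min = 2.92 - 0.72 = 2.200
L(8,3) = 220, L_eff = 1 - 220/255 = 0.137255 (inverted)
t(8,3) = 2.92 - 2.200·0.137255 = 2.618
Σt over all 10·10 pixels = 224966/1275 ≈ 176.4439216
V = pitch²·Σt = 1.08²·224966/1275 = 205.804

t(8,3)=2.618 V=205.804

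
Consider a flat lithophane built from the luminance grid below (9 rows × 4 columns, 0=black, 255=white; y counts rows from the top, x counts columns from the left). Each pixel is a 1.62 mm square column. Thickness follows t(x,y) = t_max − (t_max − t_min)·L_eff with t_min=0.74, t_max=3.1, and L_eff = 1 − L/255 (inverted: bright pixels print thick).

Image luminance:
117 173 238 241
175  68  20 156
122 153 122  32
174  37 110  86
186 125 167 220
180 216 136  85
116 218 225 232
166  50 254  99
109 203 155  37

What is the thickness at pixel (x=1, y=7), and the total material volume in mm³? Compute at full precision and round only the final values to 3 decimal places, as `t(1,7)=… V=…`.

span = t_max - t_min = 3.1 - 0.74 = 2.360
L(1,7) = 50, L_eff = 1 - 50/255 = 0.803922 (inverted)
t(1,7) = 3.1 - 2.360·0.803922 = 1.203
Σt over all 9·4 pixels = 476807/6375 ≈ 74.7932549
V = pitch²·Σt = 1.62²·476807/6375 = 196.287

t(1,7)=1.203 V=196.287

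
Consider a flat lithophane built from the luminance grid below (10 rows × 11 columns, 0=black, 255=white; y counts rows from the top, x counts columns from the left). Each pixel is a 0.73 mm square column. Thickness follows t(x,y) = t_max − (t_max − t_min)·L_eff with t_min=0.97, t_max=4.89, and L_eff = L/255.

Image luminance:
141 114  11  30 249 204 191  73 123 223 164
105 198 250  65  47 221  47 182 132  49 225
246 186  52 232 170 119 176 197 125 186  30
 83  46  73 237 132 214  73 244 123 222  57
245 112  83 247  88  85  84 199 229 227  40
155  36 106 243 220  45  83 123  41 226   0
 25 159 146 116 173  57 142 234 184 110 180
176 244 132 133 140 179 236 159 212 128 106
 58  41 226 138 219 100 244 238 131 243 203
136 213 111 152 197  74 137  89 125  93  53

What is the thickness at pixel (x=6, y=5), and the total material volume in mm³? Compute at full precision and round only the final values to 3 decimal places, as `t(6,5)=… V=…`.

t(6,5)=3.614 V=157.409

span = t_max - t_min = 4.89 - 0.97 = 3.920
L(6,5) = 83, L_eff = 83/255 = 0.325490
t(6,5) = 4.89 - 3.920·0.325490 = 3.614
Σt over all 10·11 pixels = 221537/750 ≈ 295.3826667
V = pitch²·Σt = 0.73²·221537/750 = 157.409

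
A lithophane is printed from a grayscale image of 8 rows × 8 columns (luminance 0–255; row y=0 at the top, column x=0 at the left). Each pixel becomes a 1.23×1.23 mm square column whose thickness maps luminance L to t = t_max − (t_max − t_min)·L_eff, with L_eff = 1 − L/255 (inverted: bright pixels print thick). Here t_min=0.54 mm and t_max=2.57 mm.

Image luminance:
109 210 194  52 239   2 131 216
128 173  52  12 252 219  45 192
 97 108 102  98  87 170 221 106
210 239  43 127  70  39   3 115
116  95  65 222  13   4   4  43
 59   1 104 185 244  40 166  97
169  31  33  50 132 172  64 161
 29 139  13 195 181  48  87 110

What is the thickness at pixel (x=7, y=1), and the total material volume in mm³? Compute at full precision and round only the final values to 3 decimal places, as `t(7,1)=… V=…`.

t(7,1)=2.068 V=138.195

span = t_max - t_min = 2.57 - 0.54 = 2.030
L(7,1) = 192, L_eff = 1 - 192/255 = 0.247059 (inverted)
t(7,1) = 2.57 - 2.030·0.247059 = 2.068
Σt over all 8·8 pixels = 2329279/25500 ≈ 91.3442745
V = pitch²·Σt = 1.23²·2329279/25500 = 138.195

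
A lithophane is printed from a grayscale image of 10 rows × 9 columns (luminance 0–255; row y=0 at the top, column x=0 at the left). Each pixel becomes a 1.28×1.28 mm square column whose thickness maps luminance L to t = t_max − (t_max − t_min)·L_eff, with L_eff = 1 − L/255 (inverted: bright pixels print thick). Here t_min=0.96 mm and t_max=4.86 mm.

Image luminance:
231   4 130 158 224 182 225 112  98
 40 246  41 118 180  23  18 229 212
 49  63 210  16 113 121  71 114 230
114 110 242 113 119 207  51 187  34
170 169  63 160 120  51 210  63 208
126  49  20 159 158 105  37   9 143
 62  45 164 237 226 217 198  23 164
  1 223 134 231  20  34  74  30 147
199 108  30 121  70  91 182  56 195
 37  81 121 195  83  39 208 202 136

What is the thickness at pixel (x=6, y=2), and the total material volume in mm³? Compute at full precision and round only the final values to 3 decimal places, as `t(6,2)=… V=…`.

t(6,2)=2.046 V=418.172

span = t_max - t_min = 4.86 - 0.96 = 3.900
L(6,2) = 71, L_eff = 1 - 71/255 = 0.721569 (inverted)
t(6,2) = 4.86 - 3.900·0.721569 = 2.046
Σt over all 10·9 pixels = 216947/850 ≈ 255.2317647
V = pitch²·Σt = 1.28²·216947/850 = 418.172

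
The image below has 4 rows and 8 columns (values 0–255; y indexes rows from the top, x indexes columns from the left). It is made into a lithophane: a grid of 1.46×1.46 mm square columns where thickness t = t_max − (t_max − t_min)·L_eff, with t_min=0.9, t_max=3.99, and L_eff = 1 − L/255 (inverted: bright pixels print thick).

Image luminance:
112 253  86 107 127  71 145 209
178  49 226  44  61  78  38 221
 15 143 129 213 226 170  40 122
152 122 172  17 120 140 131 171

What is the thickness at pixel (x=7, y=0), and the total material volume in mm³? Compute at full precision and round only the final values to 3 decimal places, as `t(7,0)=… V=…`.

t(7,0)=3.433 V=166.983

span = t_max - t_min = 3.99 - 0.9 = 3.090
L(7,0) = 209, L_eff = 1 - 209/255 = 0.180392 (inverted)
t(7,0) = 3.99 - 3.090·0.180392 = 3.433
Σt over all 4·8 pixels = 166466/2125 ≈ 78.3369412
V = pitch²·Σt = 1.46²·166466/2125 = 166.983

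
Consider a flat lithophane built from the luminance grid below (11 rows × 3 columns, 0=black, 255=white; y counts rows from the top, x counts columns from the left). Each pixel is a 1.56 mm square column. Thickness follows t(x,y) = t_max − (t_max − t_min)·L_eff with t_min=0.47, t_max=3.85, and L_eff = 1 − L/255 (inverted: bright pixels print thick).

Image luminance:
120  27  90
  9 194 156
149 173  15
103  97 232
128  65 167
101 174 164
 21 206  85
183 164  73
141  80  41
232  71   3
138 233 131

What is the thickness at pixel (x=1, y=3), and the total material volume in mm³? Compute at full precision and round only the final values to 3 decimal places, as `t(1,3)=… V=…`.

span = t_max - t_min = 3.85 - 0.47 = 3.380
L(1,3) = 97, L_eff = 1 - 97/255 = 0.619608 (inverted)
t(1,3) = 3.85 - 3.380·0.619608 = 1.756
Σt over all 11·3 pixels = 578671/8500 ≈ 68.0789412
V = pitch²·Σt = 1.56²·578671/8500 = 165.677

t(1,3)=1.756 V=165.677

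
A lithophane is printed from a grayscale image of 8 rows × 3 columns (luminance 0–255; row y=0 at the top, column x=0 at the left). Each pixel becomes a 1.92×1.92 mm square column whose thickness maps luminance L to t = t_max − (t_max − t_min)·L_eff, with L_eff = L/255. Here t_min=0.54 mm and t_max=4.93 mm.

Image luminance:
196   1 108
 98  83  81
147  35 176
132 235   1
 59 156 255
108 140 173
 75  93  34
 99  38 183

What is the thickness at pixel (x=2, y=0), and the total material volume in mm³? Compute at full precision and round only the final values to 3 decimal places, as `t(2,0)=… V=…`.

t(2,0)=3.071 V=264.442

span = t_max - t_min = 4.93 - 0.54 = 4.390
L(2,0) = 108, L_eff = 108/255 = 0.423529
t(2,0) = 4.93 - 4.390·0.423529 = 3.071
Σt over all 8·3 pixels = 304871/4250 ≈ 71.7343529
V = pitch²·Σt = 1.92²·304871/4250 = 264.442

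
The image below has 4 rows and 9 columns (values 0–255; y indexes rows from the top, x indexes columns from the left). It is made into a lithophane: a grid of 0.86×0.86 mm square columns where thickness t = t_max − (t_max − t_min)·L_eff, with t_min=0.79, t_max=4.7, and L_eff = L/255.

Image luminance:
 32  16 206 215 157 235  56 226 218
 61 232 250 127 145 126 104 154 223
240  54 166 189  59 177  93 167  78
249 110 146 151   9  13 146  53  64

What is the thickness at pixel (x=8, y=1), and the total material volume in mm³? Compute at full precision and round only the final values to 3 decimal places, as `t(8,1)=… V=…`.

t(8,1)=1.281 V=69.039

span = t_max - t_min = 4.7 - 0.79 = 3.910
L(8,1) = 223, L_eff = 223/255 = 0.874510
t(8,1) = 4.7 - 3.910·0.874510 = 1.281
Σt over all 4·9 pixels = 93.346
V = pitch²·Σt = 0.86²·93.346 = 69.039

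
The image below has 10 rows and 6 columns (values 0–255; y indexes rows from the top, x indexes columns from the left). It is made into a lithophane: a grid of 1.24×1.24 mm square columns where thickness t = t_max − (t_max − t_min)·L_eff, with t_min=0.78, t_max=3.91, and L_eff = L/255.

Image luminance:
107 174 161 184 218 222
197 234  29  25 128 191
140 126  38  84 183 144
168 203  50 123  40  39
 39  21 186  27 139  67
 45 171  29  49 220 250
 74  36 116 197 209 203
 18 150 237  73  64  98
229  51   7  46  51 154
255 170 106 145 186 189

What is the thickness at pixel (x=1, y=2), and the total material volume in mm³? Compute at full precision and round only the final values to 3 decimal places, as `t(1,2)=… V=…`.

t(1,2)=2.363 V=218.888

span = t_max - t_min = 3.91 - 0.78 = 3.130
L(1,2) = 126, L_eff = 126/255 = 0.494118
t(1,2) = 3.91 - 3.130·0.494118 = 2.363
Σt over all 10·6 pixels = 242007/1700 ≈ 142.3570588
V = pitch²·Σt = 1.24²·242007/1700 = 218.888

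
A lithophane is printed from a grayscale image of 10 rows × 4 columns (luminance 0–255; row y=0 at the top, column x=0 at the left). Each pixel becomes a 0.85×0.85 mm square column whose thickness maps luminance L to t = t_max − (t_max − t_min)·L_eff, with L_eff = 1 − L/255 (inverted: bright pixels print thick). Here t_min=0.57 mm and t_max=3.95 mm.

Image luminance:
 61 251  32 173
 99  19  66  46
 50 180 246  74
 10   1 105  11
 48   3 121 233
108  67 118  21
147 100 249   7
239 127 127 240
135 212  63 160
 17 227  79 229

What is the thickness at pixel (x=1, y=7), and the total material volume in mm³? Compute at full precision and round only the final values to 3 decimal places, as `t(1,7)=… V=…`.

t(1,7)=2.253 V=59.578

span = t_max - t_min = 3.95 - 0.57 = 3.380
L(1,7) = 127, L_eff = 1 - 127/255 = 0.501961 (inverted)
t(1,7) = 3.95 - 3.380·0.501961 = 2.253
Σt over all 10·4 pixels = 1051369/12750 ≈ 82.4603137
V = pitch²·Σt = 0.85²·1051369/12750 = 59.578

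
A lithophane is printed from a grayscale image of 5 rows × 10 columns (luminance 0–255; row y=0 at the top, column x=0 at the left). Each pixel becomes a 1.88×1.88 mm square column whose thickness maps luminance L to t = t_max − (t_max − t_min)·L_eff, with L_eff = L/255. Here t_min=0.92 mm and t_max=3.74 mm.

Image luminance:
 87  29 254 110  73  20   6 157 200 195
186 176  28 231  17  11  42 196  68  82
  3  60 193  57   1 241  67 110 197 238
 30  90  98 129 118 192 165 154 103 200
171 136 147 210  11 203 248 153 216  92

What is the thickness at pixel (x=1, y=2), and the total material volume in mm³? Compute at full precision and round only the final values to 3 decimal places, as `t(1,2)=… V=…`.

t(1,2)=3.076 V=418.559

span = t_max - t_min = 3.74 - 0.92 = 2.820
L(1,2) = 60, L_eff = 60/255 = 0.235294
t(1,2) = 3.74 - 2.820·0.235294 = 3.076
Σt over all 5·10 pixels = 503303/4250 ≈ 118.4242353
V = pitch²·Σt = 1.88²·503303/4250 = 418.559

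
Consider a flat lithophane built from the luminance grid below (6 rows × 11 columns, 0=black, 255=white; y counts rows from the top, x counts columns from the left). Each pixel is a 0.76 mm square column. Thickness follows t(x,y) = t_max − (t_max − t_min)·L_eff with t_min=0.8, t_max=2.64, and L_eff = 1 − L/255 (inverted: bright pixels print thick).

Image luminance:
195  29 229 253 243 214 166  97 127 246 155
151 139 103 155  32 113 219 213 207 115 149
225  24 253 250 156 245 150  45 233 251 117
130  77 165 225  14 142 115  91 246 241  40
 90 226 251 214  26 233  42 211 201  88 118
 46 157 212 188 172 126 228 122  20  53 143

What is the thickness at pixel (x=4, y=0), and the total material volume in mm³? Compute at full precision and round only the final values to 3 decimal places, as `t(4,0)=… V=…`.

t(4,0)=2.553 V=72.809

span = t_max - t_min = 2.64 - 0.8 = 1.840
L(4,0) = 243, L_eff = 1 - 243/255 = 0.047059 (inverted)
t(4,0) = 2.64 - 1.840·0.047059 = 2.553
Σt over all 6·11 pixels = 267864/2125 ≈ 126.0536471
V = pitch²·Σt = 0.76²·267864/2125 = 72.809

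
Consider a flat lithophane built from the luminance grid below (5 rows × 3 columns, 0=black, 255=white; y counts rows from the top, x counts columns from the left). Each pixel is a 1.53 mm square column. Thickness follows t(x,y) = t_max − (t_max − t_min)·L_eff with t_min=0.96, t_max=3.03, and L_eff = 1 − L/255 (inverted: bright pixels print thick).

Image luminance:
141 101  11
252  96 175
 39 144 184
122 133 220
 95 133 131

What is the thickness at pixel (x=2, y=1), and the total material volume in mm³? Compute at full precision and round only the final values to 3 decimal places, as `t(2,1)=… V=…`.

span = t_max - t_min = 3.03 - 0.96 = 2.070
L(2,1) = 175, L_eff = 1 - 175/255 = 0.313725 (inverted)
t(2,1) = 3.03 - 2.070·0.313725 = 2.381
Σt over all 5·3 pixels = 258813/8500 ≈ 30.4485882
V = pitch²·Σt = 1.53²·258813/8500 = 71.277

t(2,1)=2.381 V=71.277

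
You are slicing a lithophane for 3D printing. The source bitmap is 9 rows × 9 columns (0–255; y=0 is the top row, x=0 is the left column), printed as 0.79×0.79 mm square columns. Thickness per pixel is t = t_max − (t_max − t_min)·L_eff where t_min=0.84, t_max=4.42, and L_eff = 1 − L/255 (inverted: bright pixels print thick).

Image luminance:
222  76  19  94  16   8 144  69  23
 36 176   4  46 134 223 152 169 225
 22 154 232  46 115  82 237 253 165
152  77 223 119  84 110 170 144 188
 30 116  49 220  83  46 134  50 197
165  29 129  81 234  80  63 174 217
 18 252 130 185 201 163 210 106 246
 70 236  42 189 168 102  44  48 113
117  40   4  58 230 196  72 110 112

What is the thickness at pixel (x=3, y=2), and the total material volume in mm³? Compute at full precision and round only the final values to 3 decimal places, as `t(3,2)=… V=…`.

span = t_max - t_min = 4.42 - 0.84 = 3.580
L(3,2) = 46, L_eff = 1 - 46/255 = 0.819608 (inverted)
t(3,2) = 4.42 - 3.580·0.819608 = 1.486
Σt over all 9·9 pixels = 1325891/6375 ≈ 207.9829020
V = pitch²·Σt = 0.79²·1325891/6375 = 129.802

t(3,2)=1.486 V=129.802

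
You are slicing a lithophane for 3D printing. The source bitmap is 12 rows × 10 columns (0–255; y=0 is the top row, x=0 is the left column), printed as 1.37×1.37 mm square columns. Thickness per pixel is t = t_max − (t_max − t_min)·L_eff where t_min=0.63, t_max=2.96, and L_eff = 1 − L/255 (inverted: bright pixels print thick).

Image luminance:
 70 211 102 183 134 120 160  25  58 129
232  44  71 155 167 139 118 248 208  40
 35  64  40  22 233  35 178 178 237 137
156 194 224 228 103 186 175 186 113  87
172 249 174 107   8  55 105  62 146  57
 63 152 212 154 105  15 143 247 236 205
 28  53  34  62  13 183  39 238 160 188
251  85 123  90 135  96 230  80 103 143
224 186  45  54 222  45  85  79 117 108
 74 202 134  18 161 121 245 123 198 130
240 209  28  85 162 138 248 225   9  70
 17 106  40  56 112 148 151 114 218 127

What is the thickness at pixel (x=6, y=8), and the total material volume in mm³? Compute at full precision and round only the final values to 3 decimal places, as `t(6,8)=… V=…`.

span = t_max - t_min = 2.96 - 0.63 = 2.330
L(6,8) = 85, L_eff = 1 - 85/255 = 0.666667 (inverted)
t(6,8) = 2.96 - 2.330·0.666667 = 1.407
Σt over all 12·10 pixels = 55393/255 ≈ 217.2274510
V = pitch²·Σt = 1.37²·55393/255 = 407.714

t(6,8)=1.407 V=407.714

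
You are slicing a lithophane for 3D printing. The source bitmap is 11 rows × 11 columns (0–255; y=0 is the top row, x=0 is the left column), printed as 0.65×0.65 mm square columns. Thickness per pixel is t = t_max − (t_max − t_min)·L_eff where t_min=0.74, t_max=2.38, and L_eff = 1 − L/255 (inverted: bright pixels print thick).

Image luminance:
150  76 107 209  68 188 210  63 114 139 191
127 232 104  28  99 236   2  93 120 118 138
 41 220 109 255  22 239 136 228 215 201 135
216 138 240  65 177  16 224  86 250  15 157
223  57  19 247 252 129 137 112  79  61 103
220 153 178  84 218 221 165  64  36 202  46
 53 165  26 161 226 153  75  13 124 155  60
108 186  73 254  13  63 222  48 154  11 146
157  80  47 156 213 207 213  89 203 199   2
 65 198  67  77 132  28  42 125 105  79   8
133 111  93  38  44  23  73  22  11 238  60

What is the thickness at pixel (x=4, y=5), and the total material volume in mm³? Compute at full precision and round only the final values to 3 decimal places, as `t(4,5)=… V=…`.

span = t_max - t_min = 2.38 - 0.74 = 1.640
L(4,5) = 218, L_eff = 1 - 218/255 = 0.145098 (inverted)
t(4,5) = 2.38 - 1.640·0.145098 = 2.142
Σt over all 11·11 pixels = 158273/850 ≈ 186.2035294
V = pitch²·Σt = 0.65²·158273/850 = 78.671

t(4,5)=2.142 V=78.671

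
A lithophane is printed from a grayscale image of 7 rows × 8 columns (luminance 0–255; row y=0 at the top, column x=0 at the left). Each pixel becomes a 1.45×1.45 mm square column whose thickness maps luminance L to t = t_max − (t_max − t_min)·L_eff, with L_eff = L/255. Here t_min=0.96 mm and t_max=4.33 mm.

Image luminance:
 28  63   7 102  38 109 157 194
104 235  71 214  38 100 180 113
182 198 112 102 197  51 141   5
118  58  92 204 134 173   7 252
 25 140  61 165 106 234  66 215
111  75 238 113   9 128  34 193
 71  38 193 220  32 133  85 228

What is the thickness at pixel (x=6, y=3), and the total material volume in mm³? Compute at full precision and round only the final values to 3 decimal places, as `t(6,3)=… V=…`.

span = t_max - t_min = 4.33 - 0.96 = 3.370
L(6,3) = 7, L_eff = 7/255 = 0.027451
t(6,3) = 4.33 - 3.370·0.027451 = 4.237
Σt over all 7·8 pixels = 982009/6375 ≈ 154.0406275
V = pitch²·Σt = 1.45²·982009/6375 = 323.870

t(6,3)=4.237 V=323.870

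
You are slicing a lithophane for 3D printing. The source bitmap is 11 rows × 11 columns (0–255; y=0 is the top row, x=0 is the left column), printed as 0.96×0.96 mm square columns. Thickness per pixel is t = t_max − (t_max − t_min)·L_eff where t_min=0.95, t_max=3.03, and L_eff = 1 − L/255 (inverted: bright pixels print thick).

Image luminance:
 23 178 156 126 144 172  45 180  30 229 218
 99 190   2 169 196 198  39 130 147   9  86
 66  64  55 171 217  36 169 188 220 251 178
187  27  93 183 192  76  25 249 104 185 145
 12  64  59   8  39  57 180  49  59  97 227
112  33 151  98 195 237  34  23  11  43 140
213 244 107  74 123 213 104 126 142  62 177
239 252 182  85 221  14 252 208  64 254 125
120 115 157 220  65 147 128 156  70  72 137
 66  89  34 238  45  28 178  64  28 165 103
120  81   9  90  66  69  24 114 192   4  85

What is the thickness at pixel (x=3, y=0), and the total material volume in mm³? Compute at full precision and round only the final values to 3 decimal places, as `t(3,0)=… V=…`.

t(3,0)=1.978 V=215.203

span = t_max - t_min = 3.03 - 0.95 = 2.080
L(3,0) = 126, L_eff = 1 - 126/255 = 0.505882 (inverted)
t(3,0) = 3.03 - 2.080·0.505882 = 1.978
Σt over all 11·11 pixels = 233.51
V = pitch²·Σt = 0.96²·233.51 = 215.203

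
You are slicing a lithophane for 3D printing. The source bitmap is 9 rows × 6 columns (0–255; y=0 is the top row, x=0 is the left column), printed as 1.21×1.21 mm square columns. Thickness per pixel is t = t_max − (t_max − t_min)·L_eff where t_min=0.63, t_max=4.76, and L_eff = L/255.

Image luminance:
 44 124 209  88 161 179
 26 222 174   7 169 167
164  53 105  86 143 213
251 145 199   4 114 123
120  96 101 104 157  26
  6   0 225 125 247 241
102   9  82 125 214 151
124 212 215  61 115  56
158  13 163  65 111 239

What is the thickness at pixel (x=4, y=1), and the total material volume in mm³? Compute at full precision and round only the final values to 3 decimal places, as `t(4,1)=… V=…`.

span = t_max - t_min = 4.76 - 0.63 = 4.130
L(4,1) = 169, L_eff = 169/255 = 0.662745
t(4,1) = 4.76 - 4.130·0.662745 = 2.023
Σt over all 9·6 pixels = 3732491/25500 ≈ 146.3721961
V = pitch²·Σt = 1.21²·3732491/25500 = 214.304

t(4,1)=2.023 V=214.304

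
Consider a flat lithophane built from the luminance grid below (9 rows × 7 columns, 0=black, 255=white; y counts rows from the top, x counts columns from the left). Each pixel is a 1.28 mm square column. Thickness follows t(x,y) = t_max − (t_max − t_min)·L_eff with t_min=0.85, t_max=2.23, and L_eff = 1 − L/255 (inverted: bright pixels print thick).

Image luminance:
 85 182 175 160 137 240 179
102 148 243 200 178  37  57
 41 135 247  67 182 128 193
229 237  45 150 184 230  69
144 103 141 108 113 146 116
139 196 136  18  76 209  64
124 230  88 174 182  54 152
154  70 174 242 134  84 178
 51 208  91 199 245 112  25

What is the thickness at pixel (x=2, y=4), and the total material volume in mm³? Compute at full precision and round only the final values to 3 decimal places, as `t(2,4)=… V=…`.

span = t_max - t_min = 2.23 - 0.85 = 1.380
L(2,4) = 141, L_eff = 1 - 141/255 = 0.447059 (inverted)
t(2,4) = 2.23 - 1.380·0.447059 = 1.613
Σt over all 9·7 pixels = 173283/1700 ≈ 101.9311765
V = pitch²·Σt = 1.28²·173283/1700 = 167.004

t(2,4)=1.613 V=167.004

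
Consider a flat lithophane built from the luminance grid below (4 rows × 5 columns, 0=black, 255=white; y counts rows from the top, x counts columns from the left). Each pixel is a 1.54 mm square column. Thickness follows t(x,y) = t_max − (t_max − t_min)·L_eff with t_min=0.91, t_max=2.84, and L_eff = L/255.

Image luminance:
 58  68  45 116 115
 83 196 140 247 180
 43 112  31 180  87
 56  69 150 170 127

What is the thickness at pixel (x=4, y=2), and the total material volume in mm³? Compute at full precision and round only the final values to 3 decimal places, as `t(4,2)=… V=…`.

t(4,2)=2.182 V=93.907

span = t_max - t_min = 2.84 - 0.91 = 1.930
L(4,2) = 87, L_eff = 87/255 = 0.341176
t(4,2) = 2.84 - 1.930·0.341176 = 2.182
Σt over all 4·5 pixels = 1009711/25500 ≈ 39.5965098
V = pitch²·Σt = 1.54²·1009711/25500 = 93.907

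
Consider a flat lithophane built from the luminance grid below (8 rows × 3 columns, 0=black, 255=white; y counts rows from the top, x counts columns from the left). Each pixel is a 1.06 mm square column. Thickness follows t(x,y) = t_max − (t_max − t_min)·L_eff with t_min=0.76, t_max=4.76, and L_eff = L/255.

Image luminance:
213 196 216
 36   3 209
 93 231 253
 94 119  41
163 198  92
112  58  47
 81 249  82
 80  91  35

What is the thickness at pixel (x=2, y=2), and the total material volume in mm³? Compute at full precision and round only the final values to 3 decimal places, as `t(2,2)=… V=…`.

span = t_max - t_min = 4.76 - 0.76 = 4.000
L(2,2) = 253, L_eff = 253/255 = 0.992157
t(2,2) = 4.76 - 4.000·0.992157 = 0.791
Σt over all 8·3 pixels = 5048/75 ≈ 67.3066667
V = pitch²·Σt = 1.06²·5048/75 = 75.626

t(2,2)=0.791 V=75.626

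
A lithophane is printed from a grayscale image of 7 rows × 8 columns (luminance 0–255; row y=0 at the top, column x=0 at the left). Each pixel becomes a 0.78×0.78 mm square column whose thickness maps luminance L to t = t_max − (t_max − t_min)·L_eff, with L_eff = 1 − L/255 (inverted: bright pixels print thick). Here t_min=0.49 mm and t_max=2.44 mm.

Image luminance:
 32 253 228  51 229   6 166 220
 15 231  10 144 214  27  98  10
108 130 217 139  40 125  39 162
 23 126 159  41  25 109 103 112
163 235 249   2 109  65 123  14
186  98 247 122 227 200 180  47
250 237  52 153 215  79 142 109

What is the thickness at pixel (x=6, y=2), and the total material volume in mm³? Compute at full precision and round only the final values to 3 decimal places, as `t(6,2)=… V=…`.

t(6,2)=0.788 V=49.708

span = t_max - t_min = 2.44 - 0.49 = 1.950
L(6,2) = 39, L_eff = 1 - 39/255 = 0.847059 (inverted)
t(6,2) = 2.44 - 1.950·0.847059 = 0.788
Σt over all 7·8 pixels = 34724/425 ≈ 81.7035294
V = pitch²·Σt = 0.78²·34724/425 = 49.708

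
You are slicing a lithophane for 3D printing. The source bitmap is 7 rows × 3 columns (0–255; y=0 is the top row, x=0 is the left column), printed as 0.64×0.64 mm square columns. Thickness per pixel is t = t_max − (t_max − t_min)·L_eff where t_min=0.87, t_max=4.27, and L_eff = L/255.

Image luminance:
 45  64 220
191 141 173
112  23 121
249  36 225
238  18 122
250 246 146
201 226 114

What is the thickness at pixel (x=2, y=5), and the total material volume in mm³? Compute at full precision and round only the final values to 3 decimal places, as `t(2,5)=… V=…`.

span = t_max - t_min = 4.27 - 0.87 = 3.400
L(2,5) = 146, L_eff = 146/255 = 0.572549
t(2,5) = 4.27 - 3.400·0.572549 = 2.323
Σt over all 7·3 pixels = 14257/300 ≈ 47.5233333
V = pitch²·Σt = 0.64²·14257/300 = 19.466

t(2,5)=2.323 V=19.466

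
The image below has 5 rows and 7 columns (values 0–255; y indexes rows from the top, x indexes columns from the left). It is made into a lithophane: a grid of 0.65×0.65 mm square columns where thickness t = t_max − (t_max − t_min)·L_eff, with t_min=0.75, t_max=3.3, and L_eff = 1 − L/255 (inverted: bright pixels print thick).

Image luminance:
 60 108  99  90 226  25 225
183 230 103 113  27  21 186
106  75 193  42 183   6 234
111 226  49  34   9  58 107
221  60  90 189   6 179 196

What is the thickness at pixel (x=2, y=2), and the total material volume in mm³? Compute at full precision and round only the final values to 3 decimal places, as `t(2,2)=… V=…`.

span = t_max - t_min = 3.3 - 0.75 = 2.550
L(2,2) = 193, L_eff = 1 - 193/255 = 0.243137 (inverted)
t(2,2) = 3.3 - 2.550·0.243137 = 2.680
Σt over all 5·7 pixels = 66.95
V = pitch²·Σt = 0.65²·66.95 = 28.286

t(2,2)=2.680 V=28.286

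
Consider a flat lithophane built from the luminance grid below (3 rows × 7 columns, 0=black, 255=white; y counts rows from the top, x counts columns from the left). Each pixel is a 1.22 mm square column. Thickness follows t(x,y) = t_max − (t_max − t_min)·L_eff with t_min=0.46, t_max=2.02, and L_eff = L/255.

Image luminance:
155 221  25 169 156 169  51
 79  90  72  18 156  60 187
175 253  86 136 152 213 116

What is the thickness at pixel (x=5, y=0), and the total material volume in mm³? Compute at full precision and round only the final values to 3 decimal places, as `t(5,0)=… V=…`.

t(5,0)=0.986 V=38.198

span = t_max - t_min = 2.02 - 0.46 = 1.560
L(5,0) = 169, L_eff = 169/255 = 0.662745
t(5,0) = 2.02 - 1.560·0.662745 = 0.986
Σt over all 3·7 pixels = 109071/4250 ≈ 25.6637647
V = pitch²·Σt = 1.22²·109071/4250 = 38.198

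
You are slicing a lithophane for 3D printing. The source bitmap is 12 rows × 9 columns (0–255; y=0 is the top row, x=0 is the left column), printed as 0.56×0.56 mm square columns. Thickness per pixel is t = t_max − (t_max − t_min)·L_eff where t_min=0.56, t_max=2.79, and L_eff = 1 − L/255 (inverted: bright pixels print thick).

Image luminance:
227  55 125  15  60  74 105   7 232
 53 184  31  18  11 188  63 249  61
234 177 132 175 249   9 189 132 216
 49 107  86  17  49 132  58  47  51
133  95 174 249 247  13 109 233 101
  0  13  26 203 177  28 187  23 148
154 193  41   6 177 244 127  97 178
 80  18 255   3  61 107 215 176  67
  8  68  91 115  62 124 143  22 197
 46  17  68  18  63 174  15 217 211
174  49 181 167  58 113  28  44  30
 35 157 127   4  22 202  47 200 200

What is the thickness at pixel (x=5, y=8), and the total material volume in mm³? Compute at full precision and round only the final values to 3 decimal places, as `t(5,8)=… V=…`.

span = t_max - t_min = 2.79 - 0.56 = 2.230
L(5,8) = 124, L_eff = 1 - 124/255 = 0.513725 (inverted)
t(5,8) = 2.79 - 2.230·0.513725 = 1.644
Σt over all 12·9 pixels = 2078123/12750 ≈ 162.9900392
V = pitch²·Σt = 0.56²·2078123/12750 = 51.114

t(5,8)=1.644 V=51.114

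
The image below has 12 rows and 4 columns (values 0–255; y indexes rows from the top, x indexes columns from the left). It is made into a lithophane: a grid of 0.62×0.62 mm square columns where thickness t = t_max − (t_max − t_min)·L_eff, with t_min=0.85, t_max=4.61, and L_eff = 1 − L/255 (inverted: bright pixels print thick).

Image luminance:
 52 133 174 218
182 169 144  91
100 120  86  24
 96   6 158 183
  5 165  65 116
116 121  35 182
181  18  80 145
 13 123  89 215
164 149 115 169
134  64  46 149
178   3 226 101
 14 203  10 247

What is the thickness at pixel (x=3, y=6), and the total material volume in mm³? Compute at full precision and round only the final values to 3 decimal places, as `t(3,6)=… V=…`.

t(3,6)=2.988 V=47.294

span = t_max - t_min = 4.61 - 0.85 = 3.760
L(3,6) = 145, L_eff = 1 - 145/255 = 0.431373 (inverted)
t(3,6) = 4.61 - 3.760·0.431373 = 2.988
Σt over all 12·4 pixels = 261446/2125 ≈ 123.0334118
V = pitch²·Σt = 0.62²·261446/2125 = 47.294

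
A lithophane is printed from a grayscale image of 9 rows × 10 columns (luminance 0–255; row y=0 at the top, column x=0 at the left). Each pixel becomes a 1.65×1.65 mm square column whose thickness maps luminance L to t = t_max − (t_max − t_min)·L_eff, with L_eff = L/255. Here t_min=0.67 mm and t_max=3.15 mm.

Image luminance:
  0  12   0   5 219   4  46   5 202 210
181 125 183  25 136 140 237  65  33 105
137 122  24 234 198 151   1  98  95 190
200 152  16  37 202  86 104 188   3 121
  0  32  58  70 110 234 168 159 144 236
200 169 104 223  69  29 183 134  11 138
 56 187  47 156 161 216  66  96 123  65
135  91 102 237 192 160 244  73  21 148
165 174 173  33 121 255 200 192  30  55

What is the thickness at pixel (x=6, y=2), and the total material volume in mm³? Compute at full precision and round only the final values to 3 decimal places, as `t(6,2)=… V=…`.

span = t_max - t_min = 3.15 - 0.67 = 2.480
L(6,2) = 1, L_eff = 1/255 = 0.003922
t(6,2) = 3.15 - 2.480·0.003922 = 3.140
Σt over all 9·10 pixels = 761079/4250 ≈ 179.0774118
V = pitch²·Σt = 1.65²·761079/4250 = 487.538

t(6,2)=3.140 V=487.538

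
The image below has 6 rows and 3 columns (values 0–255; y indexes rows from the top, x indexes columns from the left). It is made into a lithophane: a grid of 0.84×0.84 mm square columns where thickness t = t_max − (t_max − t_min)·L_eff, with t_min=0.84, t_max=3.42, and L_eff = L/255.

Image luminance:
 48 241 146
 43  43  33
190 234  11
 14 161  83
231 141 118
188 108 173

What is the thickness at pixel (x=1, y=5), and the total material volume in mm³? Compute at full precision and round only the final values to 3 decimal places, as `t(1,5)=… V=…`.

span = t_max - t_min = 3.42 - 0.84 = 2.580
L(1,5) = 108, L_eff = 108/255 = 0.423529
t(1,5) = 3.42 - 2.580·0.423529 = 2.327
Σt over all 6·3 pixels = 83386/2125 ≈ 39.2404706
V = pitch²·Σt = 0.84²·83386/2125 = 27.688

t(1,5)=2.327 V=27.688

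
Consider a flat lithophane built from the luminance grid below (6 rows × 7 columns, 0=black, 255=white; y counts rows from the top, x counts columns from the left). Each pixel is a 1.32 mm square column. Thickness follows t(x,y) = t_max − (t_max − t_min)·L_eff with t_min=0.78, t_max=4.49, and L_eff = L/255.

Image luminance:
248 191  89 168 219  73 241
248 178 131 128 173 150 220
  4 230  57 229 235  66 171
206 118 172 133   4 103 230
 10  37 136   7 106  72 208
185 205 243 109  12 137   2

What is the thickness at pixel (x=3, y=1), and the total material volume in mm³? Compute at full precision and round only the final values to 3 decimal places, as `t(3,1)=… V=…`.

t(3,1)=2.628 V=179.421

span = t_max - t_min = 4.49 - 0.78 = 3.710
L(3,1) = 128, L_eff = 128/255 = 0.501961
t(3,1) = 4.49 - 3.710·0.501961 = 2.628
Σt over all 6·7 pixels = 1312913/12750 ≈ 102.9735686
V = pitch²·Σt = 1.32²·1312913/12750 = 179.421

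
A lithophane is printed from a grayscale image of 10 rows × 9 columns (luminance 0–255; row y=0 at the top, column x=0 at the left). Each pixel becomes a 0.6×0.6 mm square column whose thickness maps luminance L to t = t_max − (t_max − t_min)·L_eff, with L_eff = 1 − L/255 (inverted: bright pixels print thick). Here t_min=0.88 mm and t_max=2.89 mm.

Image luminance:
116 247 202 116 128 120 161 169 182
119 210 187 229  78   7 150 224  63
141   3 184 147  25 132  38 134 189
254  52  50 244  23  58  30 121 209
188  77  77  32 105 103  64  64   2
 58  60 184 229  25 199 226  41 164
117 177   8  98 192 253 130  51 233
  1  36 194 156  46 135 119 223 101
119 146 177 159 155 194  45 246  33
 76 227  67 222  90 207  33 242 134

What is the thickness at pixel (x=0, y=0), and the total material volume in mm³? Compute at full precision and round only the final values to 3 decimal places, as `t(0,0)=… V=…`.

t(0,0)=1.794 V=61.094

span = t_max - t_min = 2.89 - 0.88 = 2.010
L(0,0) = 116, L_eff = 1 - 116/255 = 0.545098 (inverted)
t(0,0) = 2.89 - 2.010·0.545098 = 1.794
Σt over all 10·9 pixels = 721247/4250 ≈ 169.7051765
V = pitch²·Σt = 0.6²·721247/4250 = 61.094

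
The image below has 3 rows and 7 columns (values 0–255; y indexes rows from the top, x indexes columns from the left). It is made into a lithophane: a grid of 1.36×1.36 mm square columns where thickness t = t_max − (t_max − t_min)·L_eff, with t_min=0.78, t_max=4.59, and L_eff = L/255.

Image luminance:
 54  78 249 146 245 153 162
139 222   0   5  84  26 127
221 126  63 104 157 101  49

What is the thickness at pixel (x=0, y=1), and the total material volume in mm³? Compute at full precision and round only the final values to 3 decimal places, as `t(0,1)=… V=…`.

t(0,1)=2.513 V=108.891

span = t_max - t_min = 4.59 - 0.78 = 3.810
L(0,1) = 139, L_eff = 139/255 = 0.545098
t(0,1) = 4.59 - 3.810·0.545098 = 2.513
Σt over all 3·7 pixels = 250209/4250 ≈ 58.8727059
V = pitch²·Σt = 1.36²·250209/4250 = 108.891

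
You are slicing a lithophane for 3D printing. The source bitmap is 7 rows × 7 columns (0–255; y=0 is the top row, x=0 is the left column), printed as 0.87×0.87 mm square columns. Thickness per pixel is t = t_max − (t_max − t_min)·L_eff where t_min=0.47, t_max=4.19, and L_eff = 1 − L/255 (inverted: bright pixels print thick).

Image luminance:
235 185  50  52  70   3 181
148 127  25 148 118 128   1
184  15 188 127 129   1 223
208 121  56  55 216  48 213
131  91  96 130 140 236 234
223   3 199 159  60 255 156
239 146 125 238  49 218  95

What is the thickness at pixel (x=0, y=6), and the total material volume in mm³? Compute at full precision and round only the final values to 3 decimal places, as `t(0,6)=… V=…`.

span = t_max - t_min = 4.19 - 0.47 = 3.720
L(0,6) = 239, L_eff = 1 - 239/255 = 0.062745 (inverted)
t(0,6) = 4.19 - 3.720·0.062745 = 3.957
Σt over all 7·7 pixels = 999027/8500 ≈ 117.5325882
V = pitch²·Σt = 0.87²·999027/8500 = 88.960

t(0,6)=3.957 V=88.960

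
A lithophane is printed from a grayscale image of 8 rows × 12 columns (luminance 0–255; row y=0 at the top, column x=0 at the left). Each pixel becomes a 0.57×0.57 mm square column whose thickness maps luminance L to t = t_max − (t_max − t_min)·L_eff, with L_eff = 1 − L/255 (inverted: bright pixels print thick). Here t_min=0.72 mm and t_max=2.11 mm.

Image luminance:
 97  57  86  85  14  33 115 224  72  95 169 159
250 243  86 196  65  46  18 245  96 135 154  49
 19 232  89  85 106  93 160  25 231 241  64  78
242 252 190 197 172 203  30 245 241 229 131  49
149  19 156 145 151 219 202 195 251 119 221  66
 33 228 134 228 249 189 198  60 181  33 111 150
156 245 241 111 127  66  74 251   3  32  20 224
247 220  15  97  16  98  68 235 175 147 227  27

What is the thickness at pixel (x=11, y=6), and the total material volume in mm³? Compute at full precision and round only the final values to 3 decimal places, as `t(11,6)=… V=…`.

span = t_max - t_min = 2.11 - 0.72 = 1.390
L(11,6) = 224, L_eff = 1 - 224/255 = 0.121569 (inverted)
t(11,6) = 2.11 - 1.390·0.121569 = 1.941
Σt over all 8·12 pixels = 1798819/12750 ≈ 141.0838431
V = pitch²·Σt = 0.57²·1798819/12750 = 45.838

t(11,6)=1.941 V=45.838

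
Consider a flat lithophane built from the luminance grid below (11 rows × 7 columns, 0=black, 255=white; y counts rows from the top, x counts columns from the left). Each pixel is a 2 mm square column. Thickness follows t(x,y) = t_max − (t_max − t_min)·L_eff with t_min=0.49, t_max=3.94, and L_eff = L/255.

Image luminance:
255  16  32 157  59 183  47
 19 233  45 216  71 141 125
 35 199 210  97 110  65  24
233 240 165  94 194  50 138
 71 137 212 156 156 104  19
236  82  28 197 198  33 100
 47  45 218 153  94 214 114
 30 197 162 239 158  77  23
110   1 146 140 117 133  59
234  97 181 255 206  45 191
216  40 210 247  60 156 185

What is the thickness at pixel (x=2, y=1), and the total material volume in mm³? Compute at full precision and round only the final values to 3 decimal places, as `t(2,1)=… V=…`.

span = t_max - t_min = 3.94 - 0.49 = 3.450
L(2,1) = 45, L_eff = 45/255 = 0.176471
t(2,1) = 3.94 - 3.450·0.176471 = 3.331
Σt over all 11·7 pixels = 14308/85 ≈ 168.3294118
V = pitch²·Σt = 2²·14308/85 = 673.318

t(2,1)=3.331 V=673.318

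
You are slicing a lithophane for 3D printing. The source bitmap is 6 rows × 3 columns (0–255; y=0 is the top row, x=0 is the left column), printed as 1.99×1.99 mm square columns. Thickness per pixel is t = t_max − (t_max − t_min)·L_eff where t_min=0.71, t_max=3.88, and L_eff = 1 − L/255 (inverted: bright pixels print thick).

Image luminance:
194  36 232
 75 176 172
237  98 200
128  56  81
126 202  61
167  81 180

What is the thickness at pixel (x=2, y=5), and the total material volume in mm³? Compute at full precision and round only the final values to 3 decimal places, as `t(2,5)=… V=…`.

span = t_max - t_min = 3.88 - 0.71 = 3.170
L(2,5) = 180, L_eff = 1 - 180/255 = 0.294118 (inverted)
t(2,5) = 3.88 - 3.170·0.294118 = 2.948
Σt over all 6·3 pixels = 93252/2125 ≈ 43.8832941
V = pitch²·Σt = 1.99²·93252/2125 = 173.782

t(2,5)=2.948 V=173.782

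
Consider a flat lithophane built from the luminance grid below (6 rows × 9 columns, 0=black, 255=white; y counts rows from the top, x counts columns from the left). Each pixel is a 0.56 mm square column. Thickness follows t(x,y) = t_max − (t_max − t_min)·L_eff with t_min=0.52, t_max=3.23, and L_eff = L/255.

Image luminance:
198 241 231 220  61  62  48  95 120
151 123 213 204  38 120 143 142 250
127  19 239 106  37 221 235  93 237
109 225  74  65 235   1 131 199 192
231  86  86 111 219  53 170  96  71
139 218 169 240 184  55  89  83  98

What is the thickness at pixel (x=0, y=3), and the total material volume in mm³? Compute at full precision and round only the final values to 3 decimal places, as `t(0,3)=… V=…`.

span = t_max - t_min = 3.23 - 0.52 = 2.710
L(0,3) = 109, L_eff = 109/255 = 0.427451
t(0,3) = 3.23 - 2.710·0.427451 = 2.072
Σt over all 6·9 pixels = 2387297/25500 ≈ 93.6194902
V = pitch²·Σt = 0.56²·2387297/25500 = 29.359

t(0,3)=2.072 V=29.359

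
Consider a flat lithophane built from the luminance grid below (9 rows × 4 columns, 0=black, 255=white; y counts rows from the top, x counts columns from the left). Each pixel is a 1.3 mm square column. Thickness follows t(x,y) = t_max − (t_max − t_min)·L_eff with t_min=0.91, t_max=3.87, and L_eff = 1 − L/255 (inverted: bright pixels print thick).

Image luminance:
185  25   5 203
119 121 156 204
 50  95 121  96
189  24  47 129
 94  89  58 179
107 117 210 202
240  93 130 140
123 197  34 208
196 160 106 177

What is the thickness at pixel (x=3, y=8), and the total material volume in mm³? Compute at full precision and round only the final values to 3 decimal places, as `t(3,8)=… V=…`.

t(3,8)=2.965 V=146.173

span = t_max - t_min = 3.87 - 0.91 = 2.960
L(3,8) = 177, L_eff = 1 - 177/255 = 0.305882 (inverted)
t(3,8) = 3.87 - 2.960·0.305882 = 2.965
Σt over all 9·4 pixels = 183797/2125 ≈ 86.4927059
V = pitch²·Σt = 1.3²·183797/2125 = 146.173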